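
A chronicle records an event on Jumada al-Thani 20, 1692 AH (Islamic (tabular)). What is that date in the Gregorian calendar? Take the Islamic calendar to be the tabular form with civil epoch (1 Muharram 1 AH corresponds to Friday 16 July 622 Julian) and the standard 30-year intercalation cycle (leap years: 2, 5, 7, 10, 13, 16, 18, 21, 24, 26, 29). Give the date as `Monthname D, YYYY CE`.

Julian Day Number of the source date = 2547841.
Converting JDN 2547841 to the Gregorian calendar gives 26 August 2263 CE.

August 26, 2263 CE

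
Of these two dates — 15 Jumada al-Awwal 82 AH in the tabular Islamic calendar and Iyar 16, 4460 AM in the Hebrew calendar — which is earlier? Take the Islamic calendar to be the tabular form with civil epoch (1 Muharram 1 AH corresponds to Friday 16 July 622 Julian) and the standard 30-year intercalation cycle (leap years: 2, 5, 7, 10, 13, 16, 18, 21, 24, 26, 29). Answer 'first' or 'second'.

Converting both to JDN: 1977276 vs 1976862; the smaller is the second.

second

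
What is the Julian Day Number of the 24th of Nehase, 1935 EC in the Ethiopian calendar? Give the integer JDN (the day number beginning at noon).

2430967

In the Gregorian calendar the same day is 30 August 1943.
JDN 2451545 is 1 January 2000 CE (Gregorian); the target day is −20578 days from there, so JDN = 2430967.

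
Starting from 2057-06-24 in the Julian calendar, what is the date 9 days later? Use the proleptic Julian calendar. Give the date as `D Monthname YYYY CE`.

3 July 2057 CE

The starting date is JDN 2472552; 2472552 + 9 = 2472561.
JDN 2472561 corresponds to 3 July 2057 CE.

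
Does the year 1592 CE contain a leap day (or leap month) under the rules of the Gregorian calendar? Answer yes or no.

yes

1592 is divisible by 4 and not by 100, so it is a leap year.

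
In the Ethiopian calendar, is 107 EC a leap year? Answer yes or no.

107 mod 4 = 3; in the Ethiopian calendar a year is leap when year mod 4 = 3, so it is a leap year.

yes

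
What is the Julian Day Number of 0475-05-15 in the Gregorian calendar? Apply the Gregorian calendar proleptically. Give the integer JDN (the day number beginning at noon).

JDN 2299161 is 15 October 1582 CE (Gregorian); the target day is −404476 days from there, so JDN = 1894685.

1894685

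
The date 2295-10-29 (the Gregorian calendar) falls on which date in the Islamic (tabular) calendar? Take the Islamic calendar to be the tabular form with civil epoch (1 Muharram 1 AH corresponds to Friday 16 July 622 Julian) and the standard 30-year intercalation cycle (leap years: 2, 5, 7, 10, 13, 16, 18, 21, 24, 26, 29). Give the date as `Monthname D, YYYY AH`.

Sha'ban 19, 1725 AH

Julian Day Number of the source date = 2559593.
Converting JDN 2559593 to the tabular Islamic calendar gives 19 Sha'ban 1725 AH.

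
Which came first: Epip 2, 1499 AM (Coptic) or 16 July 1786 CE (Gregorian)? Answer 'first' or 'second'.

First date → JDN 2372475; second date → JDN 2373580.
JDN 2372475 < JDN 2373580, so the first date is earlier.

first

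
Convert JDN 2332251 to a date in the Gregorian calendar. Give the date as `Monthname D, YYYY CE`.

JDN 2451545 is 1 Jan 2000; 2332251 is −119294 days from there.

May 20, 1673 CE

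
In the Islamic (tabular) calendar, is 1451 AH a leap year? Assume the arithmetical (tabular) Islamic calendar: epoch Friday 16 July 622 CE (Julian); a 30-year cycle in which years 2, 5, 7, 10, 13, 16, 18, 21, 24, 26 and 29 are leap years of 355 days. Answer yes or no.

Year 1451 AH is year 11 of its 30-year cycle; leap positions are 2, 5, 7, 10, 13, 16, 18, 21, 24, 26, 29, so it is a common year (354 days).

no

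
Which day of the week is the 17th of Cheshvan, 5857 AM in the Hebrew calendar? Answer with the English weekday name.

This is JDN 2486915 (2 November 2096 Gregorian).
JDN 2486915 mod 7 = 4, and JDN 0 was a Monday, so this is a Friday.

Friday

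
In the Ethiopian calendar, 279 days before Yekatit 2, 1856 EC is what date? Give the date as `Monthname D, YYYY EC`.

Miyazya 29, 1855 EC

Counting 279 days back from JDN 2401911 reaches JDN 2401632, which is Miyazya 29, 1855 EC.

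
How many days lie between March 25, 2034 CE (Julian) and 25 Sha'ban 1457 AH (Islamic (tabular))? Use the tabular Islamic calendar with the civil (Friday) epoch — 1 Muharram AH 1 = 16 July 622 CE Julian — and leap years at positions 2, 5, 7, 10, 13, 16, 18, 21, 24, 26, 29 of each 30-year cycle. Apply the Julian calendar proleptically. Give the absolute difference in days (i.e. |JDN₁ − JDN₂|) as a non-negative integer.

569

First date → JDN 2464060; second date → JDN 2464629.
The interval is |2464060 − 2464629| = 569 days.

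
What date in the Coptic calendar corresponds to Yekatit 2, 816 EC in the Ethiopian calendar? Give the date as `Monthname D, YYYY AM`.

Julian Day Number of the source date = 2022051.
Converting JDN 2022051 to the Coptic calendar gives 2 Meshir 540 AM.

Meshir 2, 540 AM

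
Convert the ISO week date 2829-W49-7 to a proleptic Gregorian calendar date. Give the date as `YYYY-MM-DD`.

2829-12-09

ISO week 1 of 2829 is the week containing the first Thursday of 2829.
Week 49, day 7 (Sunday) lands on 2829-12-09.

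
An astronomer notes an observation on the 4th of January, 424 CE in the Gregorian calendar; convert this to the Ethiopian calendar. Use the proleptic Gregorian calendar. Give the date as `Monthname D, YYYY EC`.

Both dates share Julian Day Number 1875926; in the Ethiopian calendar that is 7 Tir 416 EC.

Tir 7, 416 EC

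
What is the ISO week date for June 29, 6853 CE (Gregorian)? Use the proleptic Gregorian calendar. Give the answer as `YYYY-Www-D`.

The weekday is Sunday (ISO weekday 7).
That Sunday belongs to ISO week 26 of ISO year 6853.

6853-W26-7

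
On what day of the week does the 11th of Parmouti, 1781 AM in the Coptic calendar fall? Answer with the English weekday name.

In the Gregorian calendar this is 19 April 2065 (JDN 2475395).
Since JDN mod 7 = 6 (0 = Monday), the day is Sunday.

Sunday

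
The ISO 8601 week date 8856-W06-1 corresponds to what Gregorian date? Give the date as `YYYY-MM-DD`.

8856-02-07

ISO week 1 of 8856 is the week containing the first Thursday of 8856.
Week 6, day 1 (Monday) lands on 8856-02-07.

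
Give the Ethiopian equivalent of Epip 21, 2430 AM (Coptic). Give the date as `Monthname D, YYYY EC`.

Hamle 21, 2706 EC

Julian Day Number of the source date = 2712542.
Converting JDN 2712542 to the Ethiopian calendar gives 21 Hamle 2706 EC.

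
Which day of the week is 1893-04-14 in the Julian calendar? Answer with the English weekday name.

In the Gregorian calendar this is 26 April 1893 (JDN 2412580).
JDN 2412580 mod 7 = 2, and JDN 0 was a Monday, so this is a Wednesday.

Wednesday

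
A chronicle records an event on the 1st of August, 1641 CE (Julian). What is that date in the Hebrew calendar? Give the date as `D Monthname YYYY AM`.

The source date corresponds to 11 August 1641 in the Gregorian calendar (JDN 2320646).
That day falls on 5 Elul 5401 AM in the Hebrew calendar.

5 Elul 5401 AM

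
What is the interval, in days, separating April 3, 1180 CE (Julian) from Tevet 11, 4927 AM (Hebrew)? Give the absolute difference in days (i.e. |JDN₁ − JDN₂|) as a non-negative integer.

4868

First date → JDN 2152146; second date → JDN 2147278.
The interval is |2152146 − 2147278| = 4868 days.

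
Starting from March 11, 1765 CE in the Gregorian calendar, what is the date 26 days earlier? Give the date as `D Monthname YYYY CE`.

13 February 1765 CE

The starting date is JDN 2365783; 2365783 − 26 = 2365757.
JDN 2365757 corresponds to 13 February 1765 CE.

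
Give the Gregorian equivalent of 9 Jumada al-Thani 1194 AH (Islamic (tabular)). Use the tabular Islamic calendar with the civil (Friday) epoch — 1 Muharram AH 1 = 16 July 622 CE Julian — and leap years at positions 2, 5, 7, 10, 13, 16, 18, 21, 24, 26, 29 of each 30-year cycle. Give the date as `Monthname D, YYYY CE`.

Julian Day Number of the source date = 2371355.
Converting JDN 2371355 to the Gregorian calendar gives 12 June 1780 CE.

June 12, 1780 CE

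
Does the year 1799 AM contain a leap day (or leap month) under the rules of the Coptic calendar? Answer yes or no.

1799 mod 4 = 3; in the Coptic calendar a year is leap when year mod 4 = 3, so it is a leap year.

yes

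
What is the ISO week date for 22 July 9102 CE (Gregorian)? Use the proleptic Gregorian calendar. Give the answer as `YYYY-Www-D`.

The weekday is Tuesday (ISO weekday 2).
That Tuesday belongs to ISO week 30 of ISO year 9102.

9102-W30-2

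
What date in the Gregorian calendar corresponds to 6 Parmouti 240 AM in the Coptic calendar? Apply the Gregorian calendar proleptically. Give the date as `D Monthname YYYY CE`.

3 April 524 CE

Both dates share Julian Day Number 1912540; in the Gregorian calendar that is 3 April 524 CE.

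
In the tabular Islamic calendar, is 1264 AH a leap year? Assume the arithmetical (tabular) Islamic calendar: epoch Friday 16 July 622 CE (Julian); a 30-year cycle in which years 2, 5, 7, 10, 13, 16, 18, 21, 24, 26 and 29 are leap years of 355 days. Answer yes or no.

no

Year 1264 AH is year 4 of its 30-year cycle; leap positions are 2, 5, 7, 10, 13, 16, 18, 21, 24, 26, 29, so it is a common year (354 days).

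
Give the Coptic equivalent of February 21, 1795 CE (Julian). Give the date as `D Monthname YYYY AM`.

Both dates share Julian Day Number 2376733; in the Coptic calendar that is 27 Meshir 1511 AM.

27 Meshir 1511 AM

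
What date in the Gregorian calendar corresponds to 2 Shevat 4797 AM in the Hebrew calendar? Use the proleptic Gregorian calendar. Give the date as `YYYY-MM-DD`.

1037-01-27

Julian Day Number of the source date = 2099843.
Converting JDN 2099843 to the Gregorian calendar gives 27 January 1037 CE.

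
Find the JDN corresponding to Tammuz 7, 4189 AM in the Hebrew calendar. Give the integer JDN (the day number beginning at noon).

Equivalently 27 June 429 (proleptic Gregorian).
JDN 2299161 is 15 October 1582 CE (Gregorian); the target day is −421234 days from there, so JDN = 1877927.

1877927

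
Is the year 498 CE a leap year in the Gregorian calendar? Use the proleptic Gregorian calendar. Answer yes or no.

498 is not divisible by 4, so it is a common year.

no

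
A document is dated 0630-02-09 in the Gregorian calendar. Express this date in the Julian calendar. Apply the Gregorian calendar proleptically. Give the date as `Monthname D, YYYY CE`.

February 6, 630 CE

At this point the Julian calendar is 3 days behind the Gregorian.
9 February 630 Gregorian − 3 days → 6 February 630 Julian.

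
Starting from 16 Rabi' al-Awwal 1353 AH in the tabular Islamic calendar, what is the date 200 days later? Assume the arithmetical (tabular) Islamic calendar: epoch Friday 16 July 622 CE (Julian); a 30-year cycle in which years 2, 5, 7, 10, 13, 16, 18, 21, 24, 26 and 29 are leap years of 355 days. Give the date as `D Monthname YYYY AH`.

9 Shawwal 1353 AH

Counting 200 days forward from JDN 2427618 reaches JDN 2427818, which is 9 Shawwal 1353 AH.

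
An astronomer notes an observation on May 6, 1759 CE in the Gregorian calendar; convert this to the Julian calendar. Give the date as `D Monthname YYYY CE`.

At this point the Julian calendar is 11 days behind the Gregorian.
6 May 1759 Gregorian − 11 days → 25 April 1759 Julian.

25 April 1759 CE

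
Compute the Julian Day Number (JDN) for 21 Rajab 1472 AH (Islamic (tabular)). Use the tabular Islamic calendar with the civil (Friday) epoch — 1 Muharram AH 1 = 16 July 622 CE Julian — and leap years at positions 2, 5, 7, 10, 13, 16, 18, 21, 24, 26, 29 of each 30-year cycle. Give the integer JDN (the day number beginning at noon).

2469910

In the Gregorian calendar the same day is 13 April 2050.
JDN 2400001 is 17 November 1858 CE (Gregorian), MJD 0; the target day is +69909 days from there, so JDN = 2469910.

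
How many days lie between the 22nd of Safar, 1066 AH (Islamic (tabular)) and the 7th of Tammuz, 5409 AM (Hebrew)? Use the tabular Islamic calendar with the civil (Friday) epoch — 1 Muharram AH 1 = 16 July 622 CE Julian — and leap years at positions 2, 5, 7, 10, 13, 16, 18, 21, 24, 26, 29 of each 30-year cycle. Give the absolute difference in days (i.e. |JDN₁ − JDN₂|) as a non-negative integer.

2378

JDN of the first date = 2325891.
JDN of the second date = 2323513.
|2323513 − 2325891| = 2378.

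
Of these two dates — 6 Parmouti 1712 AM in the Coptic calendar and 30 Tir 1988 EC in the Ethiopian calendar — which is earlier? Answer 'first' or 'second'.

The two dates have Julian Day Numbers 2450188 and 2450122 respectively.
Since 2450122 < 2450188, the second date comes first.

second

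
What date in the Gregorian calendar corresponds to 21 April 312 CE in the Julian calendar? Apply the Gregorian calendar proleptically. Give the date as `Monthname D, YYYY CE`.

For dates in this range the Gregorian date is 1 day ahead of the Julian.
21 April 312 Julian + 1 day → 22 April 312 Gregorian.

April 22, 312 CE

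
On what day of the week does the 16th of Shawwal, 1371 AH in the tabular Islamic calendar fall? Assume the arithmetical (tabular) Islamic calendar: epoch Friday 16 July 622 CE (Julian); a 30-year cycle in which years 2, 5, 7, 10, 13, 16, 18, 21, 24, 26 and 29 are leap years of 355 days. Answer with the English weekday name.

Equivalently 9 July 1952 Gregorian, JDN 2434203.
JDN 2434203 mod 7 = 2, and JDN 0 was a Monday, so this is a Wednesday.

Wednesday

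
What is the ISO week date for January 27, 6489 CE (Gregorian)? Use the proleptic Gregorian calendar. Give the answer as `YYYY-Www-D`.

The weekday is Thursday (ISO weekday 4).
That Thursday belongs to ISO week 4 of ISO year 6489.

6489-W04-4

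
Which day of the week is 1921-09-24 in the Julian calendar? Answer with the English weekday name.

Friday

This is JDN 2422970 (7 October 1921 Gregorian).
Since JDN mod 7 = 4 (0 = Monday), the day is Friday.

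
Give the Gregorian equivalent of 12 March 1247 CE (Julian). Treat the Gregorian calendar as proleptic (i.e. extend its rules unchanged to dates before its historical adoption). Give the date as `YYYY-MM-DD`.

At this point the Julian calendar is 7 days behind the Gregorian.
12 March 1247 Julian + 7 days → 19 March 1247 Gregorian.

1247-03-19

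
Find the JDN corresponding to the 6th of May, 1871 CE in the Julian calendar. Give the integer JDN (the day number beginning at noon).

2404566

In the Gregorian calendar the same day is 18 May 1871.
JDN 2400001 is 17 November 1858 CE (Gregorian), MJD 0; the target day is +4565 days from there, so JDN = 2404566.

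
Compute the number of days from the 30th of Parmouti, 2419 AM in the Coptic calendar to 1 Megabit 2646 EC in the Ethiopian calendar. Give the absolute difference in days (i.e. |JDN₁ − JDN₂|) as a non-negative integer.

17956

JDN of the first date = 2708443.
JDN of the second date = 2690487.
|2690487 − 2708443| = 17956.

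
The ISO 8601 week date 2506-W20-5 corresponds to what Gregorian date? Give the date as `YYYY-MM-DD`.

2506-05-21

ISO week 1 of 2506 is the week containing the first Thursday of 2506.
Week 20, day 5 (Friday) lands on 2506-05-21.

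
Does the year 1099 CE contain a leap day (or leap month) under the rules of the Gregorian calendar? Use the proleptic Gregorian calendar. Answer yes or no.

no

1099 is not divisible by 4, so it is a common year.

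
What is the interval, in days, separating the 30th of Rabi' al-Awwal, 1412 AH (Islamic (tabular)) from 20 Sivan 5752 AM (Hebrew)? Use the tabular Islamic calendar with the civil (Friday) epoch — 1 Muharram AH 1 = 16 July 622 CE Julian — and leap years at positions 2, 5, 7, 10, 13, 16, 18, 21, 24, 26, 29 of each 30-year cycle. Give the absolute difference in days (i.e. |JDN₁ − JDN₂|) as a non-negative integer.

First date → JDN 2448539; second date → JDN 2448795.
The interval is |2448539 − 2448795| = 256 days.

256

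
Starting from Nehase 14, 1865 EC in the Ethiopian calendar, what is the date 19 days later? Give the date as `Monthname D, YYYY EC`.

Pagume 3, 1865 EC

JDN of Nehase 14, 1865 EC = 2405390.
2405390 + 19 = 2405409.
JDN 2405409 in the Ethiopian calendar is Pagume 3, 1865 EC.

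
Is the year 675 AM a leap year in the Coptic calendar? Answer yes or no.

675 mod 4 = 3; in the Coptic calendar a year is leap when year mod 4 = 3, so it is a leap year.

yes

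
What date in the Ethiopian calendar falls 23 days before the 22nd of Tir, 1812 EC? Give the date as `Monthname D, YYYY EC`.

Tahsas 29, 1812 EC

JDN of the 22nd of Tir, 1812 EC = 2385830.
2385830 − 23 = 2385807.
JDN 2385807 in the Ethiopian calendar is Tahsas 29, 1812 EC.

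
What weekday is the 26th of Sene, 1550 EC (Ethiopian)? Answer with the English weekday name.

Equivalently 30 June 1558 Gregorian, JDN 2290288.
2290288 ≡ 0 (mod 7); counting from Monday = 0 gives Monday.

Monday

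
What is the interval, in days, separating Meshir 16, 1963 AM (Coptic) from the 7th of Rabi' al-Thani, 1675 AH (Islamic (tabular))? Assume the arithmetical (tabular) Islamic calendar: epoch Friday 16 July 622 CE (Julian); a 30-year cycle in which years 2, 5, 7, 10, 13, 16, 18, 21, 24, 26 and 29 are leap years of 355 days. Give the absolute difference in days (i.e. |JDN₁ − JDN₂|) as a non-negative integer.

JDN of the first date = 2541815.
JDN of the second date = 2541745.
|2541745 − 2541815| = 70.

70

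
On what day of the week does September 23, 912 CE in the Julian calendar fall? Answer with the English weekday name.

Wednesday

In the proleptic Gregorian calendar this is 28 September 912 (JDN 2054432).
2054432 ≡ 2 (mod 7); counting from Monday = 0 gives Wednesday.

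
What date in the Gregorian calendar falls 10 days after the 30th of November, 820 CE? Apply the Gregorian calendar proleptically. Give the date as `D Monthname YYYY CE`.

JDN of the 30th of November, 820 CE = 2020893.
2020893 + 10 = 2020903.
JDN 2020903 in the Gregorian calendar is 10 December 820 CE.

10 December 820 CE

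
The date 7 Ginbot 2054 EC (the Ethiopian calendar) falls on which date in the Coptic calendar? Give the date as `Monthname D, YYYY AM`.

Both dates share Julian Day Number 2474325; in the Coptic calendar that is 7 Pashons 1778 AM.

Pashons 7, 1778 AM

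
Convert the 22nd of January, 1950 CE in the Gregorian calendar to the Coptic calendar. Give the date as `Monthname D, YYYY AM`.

Julian Day Number of the source date = 2433304.
Converting JDN 2433304 to the Coptic calendar gives 14 Tobi 1666 AM.

Tobi 14, 1666 AM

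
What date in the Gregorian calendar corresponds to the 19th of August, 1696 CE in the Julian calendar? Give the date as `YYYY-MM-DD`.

At this point the Julian calendar is 10 days behind the Gregorian.
19 August 1696 Julian + 10 days → 29 August 1696 Gregorian.

1696-08-29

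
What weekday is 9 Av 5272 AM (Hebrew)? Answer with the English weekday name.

This is JDN 2273519 (1 August 1512 Gregorian).
Since JDN mod 7 = 3 (0 = Monday), the day is Thursday.

Thursday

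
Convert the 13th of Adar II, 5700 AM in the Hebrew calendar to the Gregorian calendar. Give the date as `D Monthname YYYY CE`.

Julian Day Number of the source date = 2429712.
Converting JDN 2429712 to the Gregorian calendar gives 23 March 1940 CE.

23 March 1940 CE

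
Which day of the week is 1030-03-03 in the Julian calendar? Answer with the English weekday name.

Tuesday

In the proleptic Gregorian calendar this is 9 March 1030 (JDN 2097327).
2097327 ≡ 1 (mod 7); counting from Monday = 0 gives Tuesday.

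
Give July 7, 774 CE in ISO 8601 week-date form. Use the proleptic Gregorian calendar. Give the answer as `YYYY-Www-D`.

The weekday is Sunday (ISO weekday 7).
That Sunday belongs to ISO week 27 of ISO year 774.

0774-W27-7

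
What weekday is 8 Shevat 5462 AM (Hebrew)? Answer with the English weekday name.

This is JDN 2342739 (6 February 1702 Gregorian).
Since JDN mod 7 = 0 (0 = Monday), the day is Monday.

Monday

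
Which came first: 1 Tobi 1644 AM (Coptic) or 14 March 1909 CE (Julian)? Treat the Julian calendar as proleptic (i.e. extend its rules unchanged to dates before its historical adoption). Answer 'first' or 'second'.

second

First date → JDN 2425256; second date → JDN 2418393.
JDN 2418393 < JDN 2425256, so the second date is earlier.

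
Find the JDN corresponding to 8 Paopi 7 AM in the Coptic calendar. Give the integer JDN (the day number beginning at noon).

In the proleptic Gregorian calendar the same day is 5 October 290.
JDN 2400001 is 17 November 1858 CE (Gregorian), MJD 0; the target day is −572743 days from there, so JDN = 1827258.

1827258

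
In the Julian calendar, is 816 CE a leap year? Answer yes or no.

816 mod 4 = 0, so it is a leap year in the Julian calendar.

yes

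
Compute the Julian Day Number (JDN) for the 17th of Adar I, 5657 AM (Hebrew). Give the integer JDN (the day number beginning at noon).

In the Gregorian calendar the same day is 19 February 1897.
JDN 2400001 is 17 November 1858 CE (Gregorian), MJD 0; the target day is +13974 days from there, so JDN = 2413975.

2413975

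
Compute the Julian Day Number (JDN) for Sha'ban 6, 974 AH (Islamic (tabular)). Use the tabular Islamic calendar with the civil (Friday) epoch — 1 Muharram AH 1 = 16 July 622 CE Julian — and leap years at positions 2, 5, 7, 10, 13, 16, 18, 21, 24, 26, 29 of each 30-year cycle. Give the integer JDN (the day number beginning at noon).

In the proleptic Gregorian calendar the same day is 26 February 1567.
JDN 2299161 is 15 October 1582 CE (Gregorian); the target day is −5710 days from there, so JDN = 2293451.

2293451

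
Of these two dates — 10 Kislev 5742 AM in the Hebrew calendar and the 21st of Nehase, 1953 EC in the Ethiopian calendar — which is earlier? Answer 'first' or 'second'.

second

The two dates have Julian Day Numbers 2444945 and 2437539 respectively.
Since 2437539 < 2444945, the second date comes first.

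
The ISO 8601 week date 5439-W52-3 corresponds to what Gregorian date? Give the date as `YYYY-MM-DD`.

ISO week 1 of 5439 is the week containing the first Thursday of 5439.
Week 52, day 3 (Wednesday) lands on 5439-12-25.

5439-12-25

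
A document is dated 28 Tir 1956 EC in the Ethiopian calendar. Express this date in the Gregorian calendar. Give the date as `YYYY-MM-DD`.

1964-02-06

Julian Day Number of the source date = 2438432.
Converting JDN 2438432 to the Gregorian calendar gives 6 February 1964 CE.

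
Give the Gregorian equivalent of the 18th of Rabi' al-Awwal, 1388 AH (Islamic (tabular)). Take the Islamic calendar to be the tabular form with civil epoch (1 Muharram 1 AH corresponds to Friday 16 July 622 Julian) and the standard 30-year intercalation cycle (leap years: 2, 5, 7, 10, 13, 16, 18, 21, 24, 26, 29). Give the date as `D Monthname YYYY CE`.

Both dates share Julian Day Number 2440023; in the Gregorian calendar that is 15 June 1968 CE.

15 June 1968 CE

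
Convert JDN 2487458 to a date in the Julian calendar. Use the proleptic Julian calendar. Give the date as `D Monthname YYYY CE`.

The Gregorian equivalent of JDN 2487458 is 29 April 2098.
In the Julian calendar that day is 16 April 2098 CE.

16 April 2098 CE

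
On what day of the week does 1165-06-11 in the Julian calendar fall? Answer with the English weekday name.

Equivalently 18 June 1165 Gregorian, JDN 2146736.
Since JDN mod 7 = 4 (0 = Monday), the day is Friday.

Friday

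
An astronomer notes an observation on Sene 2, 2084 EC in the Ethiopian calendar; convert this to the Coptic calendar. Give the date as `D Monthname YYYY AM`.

Julian Day Number of the source date = 2485308.
Converting JDN 2485308 to the Coptic calendar gives 2 Paoni 1808 AM.

2 Paoni 1808 AM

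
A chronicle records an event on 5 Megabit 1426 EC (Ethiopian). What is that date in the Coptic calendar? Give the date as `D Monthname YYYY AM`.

The source date corresponds to 10 March 1434 in the proleptic Gregorian calendar (JDN 2244886).
That day falls on 5 Paremhat 1150 AM in the Coptic calendar.

5 Paremhat 1150 AM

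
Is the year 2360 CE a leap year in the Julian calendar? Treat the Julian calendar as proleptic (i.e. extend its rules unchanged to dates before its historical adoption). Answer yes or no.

yes

2360 mod 4 = 0, so it is a leap year in the Julian calendar.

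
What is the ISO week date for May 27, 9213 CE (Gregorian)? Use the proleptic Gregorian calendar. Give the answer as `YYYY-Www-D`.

The weekday is Monday (ISO weekday 1).
That Monday belongs to ISO week 22 of ISO year 9213.

9213-W22-1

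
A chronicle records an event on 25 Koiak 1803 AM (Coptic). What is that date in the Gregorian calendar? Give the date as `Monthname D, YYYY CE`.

Both dates share Julian Day Number 2483324; in the Gregorian calendar that is 3 January 2087 CE.

January 3, 2087 CE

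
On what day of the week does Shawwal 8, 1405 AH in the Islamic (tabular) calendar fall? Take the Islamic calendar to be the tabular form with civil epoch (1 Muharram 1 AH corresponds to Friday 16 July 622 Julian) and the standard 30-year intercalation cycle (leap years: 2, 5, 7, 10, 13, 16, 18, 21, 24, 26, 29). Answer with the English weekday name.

Thursday

Equivalently 27 June 1985 Gregorian, JDN 2446244.
Since JDN mod 7 = 3 (0 = Monday), the day is Thursday.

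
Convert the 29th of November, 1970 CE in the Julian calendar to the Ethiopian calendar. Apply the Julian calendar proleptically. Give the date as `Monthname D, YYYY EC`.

Tahsas 3, 1963 EC

Both dates share Julian Day Number 2440933; in the Ethiopian calendar that is 3 Tahsas 1963 EC.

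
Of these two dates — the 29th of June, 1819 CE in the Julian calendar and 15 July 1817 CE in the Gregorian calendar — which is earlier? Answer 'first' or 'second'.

second

Converting both to JDN: 2385627 vs 2384901; the smaller is the second.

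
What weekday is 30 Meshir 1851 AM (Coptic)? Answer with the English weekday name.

This is JDN 2500921 (10 March 2135 Gregorian).
JDN 2500921 mod 7 = 3, and JDN 0 was a Monday, so this is a Thursday.

Thursday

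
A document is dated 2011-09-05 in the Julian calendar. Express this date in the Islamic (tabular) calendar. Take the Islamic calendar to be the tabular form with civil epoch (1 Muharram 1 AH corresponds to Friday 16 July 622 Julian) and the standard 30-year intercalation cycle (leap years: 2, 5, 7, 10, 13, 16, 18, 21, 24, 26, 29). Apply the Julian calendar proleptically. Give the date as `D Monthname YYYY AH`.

Julian Day Number of the source date = 2455823.
Converting JDN 2455823 to the tabular Islamic calendar gives 19 Shawwal 1432 AH.

19 Shawwal 1432 AH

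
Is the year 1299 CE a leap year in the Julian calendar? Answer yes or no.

1299 mod 4 = 3, so it is a common year in the Julian calendar.

no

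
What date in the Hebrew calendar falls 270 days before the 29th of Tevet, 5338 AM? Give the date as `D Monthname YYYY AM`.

JDN of the 29th of Tevet, 5338 AM = 2297430.
2297430 − 270 = 2297160.
JDN 2297160 in the Hebrew calendar is 26 Nisan 5337 AM.

26 Nisan 5337 AM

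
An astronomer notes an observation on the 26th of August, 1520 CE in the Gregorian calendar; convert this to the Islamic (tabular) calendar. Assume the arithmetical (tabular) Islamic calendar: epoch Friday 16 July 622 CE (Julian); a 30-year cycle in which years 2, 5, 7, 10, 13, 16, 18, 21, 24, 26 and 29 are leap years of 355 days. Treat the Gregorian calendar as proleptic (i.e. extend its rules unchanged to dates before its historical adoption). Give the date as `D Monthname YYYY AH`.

2 Ramadan 926 AH

Both dates share Julian Day Number 2276466; in the tabular Islamic calendar that is 2 Ramadan 926 AH.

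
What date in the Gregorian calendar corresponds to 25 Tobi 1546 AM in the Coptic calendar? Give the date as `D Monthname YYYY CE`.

Both dates share Julian Day Number 2389485; in the Gregorian calendar that is 1 February 1830 CE.

1 February 1830 CE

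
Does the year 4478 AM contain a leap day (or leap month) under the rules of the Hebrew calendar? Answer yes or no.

no

Hebrew year 4478 is year 13 of its 19-year Metonic cycle; leap years are at positions 3, 6, 8, 11, 14, 17, 19, so it is a common year (12 months).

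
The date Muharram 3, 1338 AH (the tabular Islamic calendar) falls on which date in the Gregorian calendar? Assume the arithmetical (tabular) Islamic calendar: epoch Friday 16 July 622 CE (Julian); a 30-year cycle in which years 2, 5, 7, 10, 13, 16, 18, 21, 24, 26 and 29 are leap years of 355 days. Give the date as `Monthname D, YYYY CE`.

Julian Day Number of the source date = 2422230.
Converting JDN 2422230 to the Gregorian calendar gives 28 September 1919 CE.

September 28, 1919 CE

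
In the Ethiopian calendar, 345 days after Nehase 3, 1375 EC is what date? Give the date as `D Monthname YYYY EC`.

12 Hamle 1376 EC

The starting date is JDN 2226406; 2226406 + 345 = 2226751.
JDN 2226751 corresponds to 12 Hamle 1376 EC.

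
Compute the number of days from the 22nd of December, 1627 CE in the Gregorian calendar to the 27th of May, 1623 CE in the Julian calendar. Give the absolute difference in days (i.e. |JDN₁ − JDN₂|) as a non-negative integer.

1660

First date → JDN 2315665; second date → JDN 2314005.
The interval is |2315665 − 2314005| = 1660 days.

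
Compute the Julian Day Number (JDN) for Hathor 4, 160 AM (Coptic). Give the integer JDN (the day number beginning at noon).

1883168

In the proleptic Gregorian calendar the same day is 2 November 443.
JDN 2451545 is 1 January 2000 CE (Gregorian); the target day is −568377 days from there, so JDN = 1883168.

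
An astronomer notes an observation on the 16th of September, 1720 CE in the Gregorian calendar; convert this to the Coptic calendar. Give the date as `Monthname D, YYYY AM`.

Thout 8, 1437 AM

Julian Day Number of the source date = 2349536.
Converting JDN 2349536 to the Coptic calendar gives 8 Thout 1437 AM.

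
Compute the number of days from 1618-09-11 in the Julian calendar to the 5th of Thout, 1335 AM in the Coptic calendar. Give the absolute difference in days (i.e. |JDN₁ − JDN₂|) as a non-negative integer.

JDN of the first date = 2312286.
JDN of the second date = 2312277.
|2312277 − 2312286| = 9.

9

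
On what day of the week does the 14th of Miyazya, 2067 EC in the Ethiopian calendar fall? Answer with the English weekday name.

Equivalently 22 April 2075 Gregorian, JDN 2479050.
Since JDN mod 7 = 0 (0 = Monday), the day is Monday.

Monday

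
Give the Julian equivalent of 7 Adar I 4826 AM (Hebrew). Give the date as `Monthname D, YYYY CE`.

Both dates share Julian Day Number 2110450; in the Julian calendar that is 5 February 1066 CE.

February 5, 1066 CE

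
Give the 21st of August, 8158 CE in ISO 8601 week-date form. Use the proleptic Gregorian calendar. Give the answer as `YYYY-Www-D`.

The weekday is Monday (ISO weekday 1).
That Monday belongs to ISO week 34 of ISO year 8158.

8158-W34-1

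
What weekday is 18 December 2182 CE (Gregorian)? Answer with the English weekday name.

2518371 ≡ 2 (mod 7); counting from Monday = 0 gives Wednesday.

Wednesday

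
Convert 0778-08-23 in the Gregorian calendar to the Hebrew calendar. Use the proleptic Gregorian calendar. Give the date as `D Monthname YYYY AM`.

Julian Day Number of the source date = 2005453.
Converting JDN 2005453 to the Hebrew calendar gives 20 Elul 4538 AM.

20 Elul 4538 AM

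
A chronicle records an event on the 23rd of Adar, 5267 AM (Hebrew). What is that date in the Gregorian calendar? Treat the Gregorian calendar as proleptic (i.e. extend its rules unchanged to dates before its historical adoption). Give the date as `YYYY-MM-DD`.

Both dates share Julian Day Number 2271555; in the Gregorian calendar that is 17 March 1507 CE.

1507-03-17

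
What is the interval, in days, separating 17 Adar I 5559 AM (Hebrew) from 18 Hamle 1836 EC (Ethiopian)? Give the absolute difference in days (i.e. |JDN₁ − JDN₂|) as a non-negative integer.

16588

First date → JDN 2378184; second date → JDN 2394772.
The interval is |2378184 − 2394772| = 16588 days.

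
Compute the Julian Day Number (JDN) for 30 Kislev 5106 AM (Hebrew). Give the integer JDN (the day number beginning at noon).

2212649

In the proleptic Gregorian calendar the same day is 4 December 1345.
JDN 2451545 is 1 January 2000 CE (Gregorian); the target day is −238896 days from there, so JDN = 2212649.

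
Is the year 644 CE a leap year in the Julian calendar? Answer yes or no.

644 mod 4 = 0, so it is a leap year in the Julian calendar.

yes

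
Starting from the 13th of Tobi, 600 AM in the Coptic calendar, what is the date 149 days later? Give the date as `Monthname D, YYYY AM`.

Paoni 12, 600 AM

The starting date is JDN 2043947; 2043947 + 149 = 2044096.
JDN 2044096 corresponds to Paoni 12, 600 AM.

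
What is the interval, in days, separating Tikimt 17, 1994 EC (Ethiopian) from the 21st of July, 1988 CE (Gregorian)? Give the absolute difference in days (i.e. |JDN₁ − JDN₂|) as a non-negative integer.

First date → JDN 2452210; second date → JDN 2447364.
The interval is |2452210 − 2447364| = 4846 days.

4846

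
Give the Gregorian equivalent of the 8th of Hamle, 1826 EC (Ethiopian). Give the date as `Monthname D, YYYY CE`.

Both dates share Julian Day Number 2391109; in the Gregorian calendar that is 14 July 1834 CE.

July 14, 1834 CE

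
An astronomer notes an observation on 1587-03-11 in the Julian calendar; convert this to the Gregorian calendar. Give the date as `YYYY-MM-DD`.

For dates in this range the Gregorian date is 10 days ahead of the Julian.
11 March 1587 Julian + 10 days → 21 March 1587 Gregorian.

1587-03-21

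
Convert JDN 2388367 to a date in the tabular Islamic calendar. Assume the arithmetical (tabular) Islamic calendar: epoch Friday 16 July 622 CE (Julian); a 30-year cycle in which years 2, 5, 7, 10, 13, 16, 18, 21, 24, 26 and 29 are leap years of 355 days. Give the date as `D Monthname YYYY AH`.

11 Jumada al-Thani 1242 AH

The Gregorian equivalent of JDN 2388367 is 10 January 1827.
In the tabular Islamic calendar that day is 11 Jumada al-Thani 1242 AH.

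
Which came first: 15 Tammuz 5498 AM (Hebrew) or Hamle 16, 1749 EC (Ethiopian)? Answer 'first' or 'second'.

first

The two dates have Julian Day Numbers 2356035 and 2362993 respectively.
Since 2356035 < 2362993, the first date comes first.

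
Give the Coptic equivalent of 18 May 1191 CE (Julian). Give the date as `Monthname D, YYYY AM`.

Both dates share Julian Day Number 2156208; in the Coptic calendar that is 23 Pashons 907 AM.

Pashons 23, 907 AM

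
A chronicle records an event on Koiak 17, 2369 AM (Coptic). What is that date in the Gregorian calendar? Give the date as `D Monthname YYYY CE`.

31 December 2652 CE

Julian Day Number of the source date = 2690048.
Converting JDN 2690048 to the Gregorian calendar gives 31 December 2652 CE.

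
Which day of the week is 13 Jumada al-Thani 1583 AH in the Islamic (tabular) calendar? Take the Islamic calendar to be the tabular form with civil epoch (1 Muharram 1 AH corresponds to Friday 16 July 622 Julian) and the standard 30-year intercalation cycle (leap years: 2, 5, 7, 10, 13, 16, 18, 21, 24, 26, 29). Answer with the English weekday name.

Wednesday

Equivalently 16 November 2157 Gregorian, JDN 2509208.
2509208 ≡ 2 (mod 7); counting from Monday = 0 gives Wednesday.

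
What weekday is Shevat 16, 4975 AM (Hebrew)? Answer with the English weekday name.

In the proleptic Gregorian calendar this is 25 January 1215 (JDN 2164854).
Since JDN mod 7 = 6 (0 = Monday), the day is Sunday.

Sunday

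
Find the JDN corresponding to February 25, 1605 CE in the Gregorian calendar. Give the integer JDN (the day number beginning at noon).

2307330

JDN 2299161 is 15 October 1582 CE (Gregorian); the target day is +8169 days from there, so JDN = 2307330.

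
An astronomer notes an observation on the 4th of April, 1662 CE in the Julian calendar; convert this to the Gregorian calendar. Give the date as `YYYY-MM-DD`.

1662-04-14

The Julian–Gregorian offset here is 10 days (Julian trailing).
4 April 1662 Julian + 10 days → 14 April 1662 Gregorian.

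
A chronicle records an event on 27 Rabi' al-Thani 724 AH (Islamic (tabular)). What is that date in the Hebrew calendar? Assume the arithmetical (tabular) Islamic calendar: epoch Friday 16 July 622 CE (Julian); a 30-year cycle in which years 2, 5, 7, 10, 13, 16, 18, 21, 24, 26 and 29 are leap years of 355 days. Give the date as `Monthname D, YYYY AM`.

Both dates share Julian Day Number 2204762; in the Hebrew calendar that is 28 Nisan 5084 AM.

Nisan 28, 5084 AM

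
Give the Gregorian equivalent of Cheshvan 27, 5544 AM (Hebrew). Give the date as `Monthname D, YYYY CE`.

November 22, 1783 CE

Both dates share Julian Day Number 2372613; in the Gregorian calendar that is 22 November 1783 CE.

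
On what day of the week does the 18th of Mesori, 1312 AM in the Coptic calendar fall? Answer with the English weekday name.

Wednesday

In the Gregorian calendar this is 21 August 1596 (JDN 2304220).
JDN 2304220 mod 7 = 2, and JDN 0 was a Monday, so this is a Wednesday.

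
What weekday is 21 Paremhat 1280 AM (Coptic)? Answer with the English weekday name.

Friday

In the proleptic Gregorian calendar this is 27 March 1564 (JDN 2292385).
2292385 ≡ 4 (mod 7); counting from Monday = 0 gives Friday.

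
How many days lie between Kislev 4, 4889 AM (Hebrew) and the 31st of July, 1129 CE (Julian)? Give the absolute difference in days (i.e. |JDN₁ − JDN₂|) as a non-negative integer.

First date → JDN 2133362; second date → JDN 2133637.
The interval is |2133362 − 2133637| = 275 days.

275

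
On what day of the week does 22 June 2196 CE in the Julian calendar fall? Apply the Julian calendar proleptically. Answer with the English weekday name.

This is JDN 2523320 (6 July 2196 Gregorian).
2523320 ≡ 2 (mod 7); counting from Monday = 0 gives Wednesday.

Wednesday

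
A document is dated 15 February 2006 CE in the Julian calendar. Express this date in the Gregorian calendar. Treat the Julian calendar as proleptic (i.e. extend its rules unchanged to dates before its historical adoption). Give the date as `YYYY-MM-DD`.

2006-02-28

At this point the Julian calendar is 13 days behind the Gregorian.
15 February 2006 Julian + 13 days → 28 February 2006 Gregorian.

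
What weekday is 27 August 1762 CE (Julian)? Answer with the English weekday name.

In the Gregorian calendar this is 7 September 1762 (JDN 2364867).
JDN 2364867 mod 7 = 1, and JDN 0 was a Monday, so this is a Tuesday.

Tuesday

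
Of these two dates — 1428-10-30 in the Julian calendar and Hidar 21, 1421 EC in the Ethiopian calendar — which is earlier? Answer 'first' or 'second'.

first

First date → JDN 2242938; second date → JDN 2242956.
JDN 2242938 < JDN 2242956, so the first date is earlier.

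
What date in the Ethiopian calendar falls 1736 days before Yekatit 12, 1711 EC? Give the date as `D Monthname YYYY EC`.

Counting 1736 days back from JDN 2348959 reaches JDN 2347223, which is 12 Ginbot 1706 EC.

12 Ginbot 1706 EC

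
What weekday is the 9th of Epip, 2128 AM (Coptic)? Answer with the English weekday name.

Thursday

In the Gregorian calendar this is 19 July 2412 (JDN 2602225).
2602225 ≡ 3 (mod 7); counting from Monday = 0 gives Thursday.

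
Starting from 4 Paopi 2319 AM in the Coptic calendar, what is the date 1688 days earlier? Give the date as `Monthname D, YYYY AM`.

JDN of 4 Paopi 2319 AM = 2671712.
2671712 − 1688 = 2670024.
JDN 2670024 in the Coptic calendar is Meshir 22, 2314 AM.

Meshir 22, 2314 AM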